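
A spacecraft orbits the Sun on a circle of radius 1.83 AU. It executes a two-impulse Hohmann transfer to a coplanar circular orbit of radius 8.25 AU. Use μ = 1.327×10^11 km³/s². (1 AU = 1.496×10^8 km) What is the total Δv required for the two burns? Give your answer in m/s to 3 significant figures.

In km: r₁ = 1.83 × 1.496×10^8 = 2.73768×10^8 km; r₂ = 8.25 × 1.496×10^8 = 1.2342×10^9 km.
The Hohmann ellipse has a_t = (r₁ + r₂)/2 = 7.53984×10^8 km.
At r₁ the circular-orbit speed is v₁ = √(μ/r₁) = 22.016 km/s.
Transfer-orbit speed at r₁ (vis-viva equation): v_p = √[μ(2/r₁ − 1/a_t)] = 28.168 km/s.
First burn Δv₁ = |v_p − v₁| = 6.152 km/s.
Circular speed at r₂: v₂ = √(μ/r₂) = 10.369 km/s.
Transfer-orbit speed at r₂: v_a = √[μ(2/r₂ − 1/a_t)] = 6.2482 km/s.
Second burn Δv₂ = |v₂ − v_a| = 4.121 km/s.
Δv = Δv₁ + Δv₂ = 6.152 + 4.121 = 10.27 km/s.

Δv = 10300 m/s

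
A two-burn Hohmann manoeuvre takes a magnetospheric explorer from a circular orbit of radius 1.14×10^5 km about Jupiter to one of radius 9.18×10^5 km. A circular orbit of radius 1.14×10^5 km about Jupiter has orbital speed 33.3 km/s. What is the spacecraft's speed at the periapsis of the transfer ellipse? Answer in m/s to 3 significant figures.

From the circular-orbit relation v² = μ/r at r = 1.14×10^5 km: μ = v²r = (33.3)² × 1.14×10^5 = 1.26413×10^8 km³/s².
Transfer-ellipse semi-major axis a_t = (r₁ + r₂)/2 = (1.140×10^5 + 9.180×10^5)/2 = 5.160×10^5 km.
The periapsis of the transfer ellipse is at r = 1.140×10^5 km.
From the vis-viva equation, v = √[μ(2/r − 1/a_t)] = 44.42 km/s.

v = 44400 m/s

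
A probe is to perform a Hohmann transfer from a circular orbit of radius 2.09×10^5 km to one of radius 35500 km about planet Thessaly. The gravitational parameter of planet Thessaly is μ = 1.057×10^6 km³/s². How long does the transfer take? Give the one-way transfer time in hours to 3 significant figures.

t = 36.3 hours

Transfer-ellipse semi-major axis a_t = (r₁ + r₂)/2 = (2.090×10^5 + 35500)/2 = 1.2225×10^5 km.
By Kepler's third law the transfer-orbit period is T = 2π√(a_t³/μ), so t = T/2 = 1.306×10^5 s.
Converting: 1.306×10^5 s ÷ 3600 s/hour = 36.3 hours.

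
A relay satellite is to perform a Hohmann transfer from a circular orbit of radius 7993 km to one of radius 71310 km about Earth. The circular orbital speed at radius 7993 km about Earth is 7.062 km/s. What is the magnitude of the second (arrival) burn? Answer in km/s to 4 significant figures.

From the circular-orbit relation v² = μ/r at r = 7993 km: μ = v²r = (7.062)² × 7993 = 3.98626×10^5 km³/s².
The Hohmann ellipse has a_t = (r₁ + r₂)/2 = 39651.5 km.
Circular speed at r = 71310 km: v_c = √(μ/r) = 2.3643 km/s.
Vis-viva on the transfer ellipse at r = 71310 km gives v_t = √[μ(2/r − 1/a_t)] = 1.0615 km/s.
Δv₂ = |v_t − v_c| = |1.0615 − 2.3643| = 1.303 km/s.

Δv₂ = 1.303 km/s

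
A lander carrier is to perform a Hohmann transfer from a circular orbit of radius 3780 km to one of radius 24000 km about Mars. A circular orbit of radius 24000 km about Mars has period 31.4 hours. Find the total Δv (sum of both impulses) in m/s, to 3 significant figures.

Δv = 1700 m/s

From Kepler's third law T² = 4π²r³/μ at r = 24000 km, T = 31.4 hours = 31.4 × 3600 s = 1.1304×10^5 s: μ = 4π²r³/T² = 42710.0 km³/s².
Transfer-ellipse semi-major axis a_t = (r₁ + r₂)/2 = (3780 + 24000)/2 = 13890 km.
At r₁ the circular-orbit speed is v₁ = √(μ/r₁) = 3.361 km/s.
Transfer-orbit speed at r₁ (v² = μ(2/r − 1/a)): v_p = √[μ(2/r₁ − 1/a_t)] = 4.418 km/s.
First burn Δv₁ = |v_p − v₁| = 1.057 km/s.
Circular speed at r₂: v₂ = √(μ/r₂) = 1.334 km/s.
Transfer-orbit speed at r₂: v_a = √[μ(2/r₂ − 1/a_t)] = 0.6959 km/s.
Second burn Δv₂ = |v₂ − v_a| = 0.6381 km/s.
Δv = Δv₁ + Δv₂ = 1.057 + 0.6381 = 1.695 km/s.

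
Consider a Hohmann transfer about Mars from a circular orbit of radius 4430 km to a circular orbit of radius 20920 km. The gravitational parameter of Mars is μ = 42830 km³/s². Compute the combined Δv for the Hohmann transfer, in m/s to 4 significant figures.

Δv = 1470 m/s

Transfer-ellipse semi-major axis a_t = (r₁ + r₂)/2 = (4430 + 20920)/2 = 12675 km.
Circular speed at r₁: v₁ = √(μ/r₁) = √(42830/4430) = 3.1094 km/s.
Transfer-orbit speed at r₁ (vis-viva): v_p = √[μ(2/r₁ − 1/a_t)] = 3.9947 km/s.
First burn Δv₁ = |v_p − v₁| = 0.8853 km/s.
Circular speed at r₂: v₂ = √(μ/r₂) = 1.4308 km/s.
Transfer-orbit speed at r₂: v_a = √[μ(2/r₂ − 1/a_t)] = 0.84590 km/s.
Second burn Δv₂ = |v₂ − v_a| = 0.5849 km/s.
Total Δv = Δv₁ + Δv₂ = 1.470 km/s.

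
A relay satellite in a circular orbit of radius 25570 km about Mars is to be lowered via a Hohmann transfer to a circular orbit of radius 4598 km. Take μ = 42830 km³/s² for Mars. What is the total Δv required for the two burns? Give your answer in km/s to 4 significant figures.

Semi-major axis of the transfer orbit: a_t = (25570 + 4598)/2 = 15084 km.
Circular speed at r₁: v₁ = √(μ/r₁) = √(42830/25570) = 1.29422 km/s.
On the transfer ellipse at r₁, vis-viva gives v_a = √[μ(2/r₁ − 1/a_t)] = 0.714554 km/s.
First burn Δv₁ = |v_a − v₁| = 0.5797 km/s.
Circular speed at r₂: v₂ = √(μ/r₂) = 3.0520 km/s.
Transfer-orbit speed at r₂: v_p = √[μ(2/r₂ − 1/a_t)] = 3.9737 km/s.
Second burn Δv₂ = |v₂ − v_p| = 0.9217 km/s.
Δv = Δv₁ + Δv₂ = 0.5797 + 0.9217 = 1.501 km/s.

Δv = 1.501 km/s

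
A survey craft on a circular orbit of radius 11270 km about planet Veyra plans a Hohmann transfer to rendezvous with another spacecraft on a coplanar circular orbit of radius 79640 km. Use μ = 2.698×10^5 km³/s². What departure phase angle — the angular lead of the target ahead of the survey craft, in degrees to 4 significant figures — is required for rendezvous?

φ = 102.4°

Semi-major axis of the transfer orbit: a_t = (11270 + 79640)/2 = 45455 km.
The half-period of the transfer ellipse is t = π√(a_t³/μ) = 58614.004 s.
The target's mean motion on its circular orbit is ω₂ = √(μ/r₂³) = 2.3111285×10^-5 rad/s.
Angle swept by the target during transfer: ω₂·t = 1.35464 rad = 77.62°.
Arrival is 180° from departure on the ellipse, so φ = 180° − 77.62° = 102.4°.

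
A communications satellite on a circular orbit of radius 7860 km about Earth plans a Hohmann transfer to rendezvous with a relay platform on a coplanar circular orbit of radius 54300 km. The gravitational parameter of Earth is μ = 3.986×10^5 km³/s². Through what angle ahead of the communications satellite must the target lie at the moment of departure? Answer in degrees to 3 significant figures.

φ = 102°

Semi-major axis of the transfer orbit: a_t = (7860 + 54300)/2 = 31080 km.
Transfer time t = π√(a_t³/μ) = 27265 s.
The target's mean motion on its circular orbit is ω₂ = √(μ/r₂³) = 4.9896×10^-5 rad/s.
Angle swept by the target during transfer: ω₂·t = 1.3604 rad = 77.95°.
Arrival is 180° from departure on the ellipse, so φ = 180° − 77.95° = 102°.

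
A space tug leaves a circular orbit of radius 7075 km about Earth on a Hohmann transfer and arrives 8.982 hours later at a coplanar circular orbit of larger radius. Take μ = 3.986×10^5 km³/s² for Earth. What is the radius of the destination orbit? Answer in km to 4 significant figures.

r₂ = 62570 km

Transfer time t = 8.982 hours = 32335.2 s, and t = π√(a_t³/μ).
So a_t = (μ t²/π²)^(1/3) = (3.986×10^5 × (32335.2)² / π²)^(1/3) = 34823 km.
Since a_t = (r₁ + r₂)/2, r₂ = 2a_t − r₁ = 2×34823 − 7075 = 62571 km.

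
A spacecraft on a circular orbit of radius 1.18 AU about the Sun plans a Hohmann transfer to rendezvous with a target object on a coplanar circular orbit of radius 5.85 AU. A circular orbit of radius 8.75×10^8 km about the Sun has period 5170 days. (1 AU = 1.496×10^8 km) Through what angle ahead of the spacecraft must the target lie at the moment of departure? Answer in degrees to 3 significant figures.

φ = 96.2°

From Kepler's third law T² = 4π²r³/μ at r = 8.75×10^8 km, T = 5170 days = 5170 × 86400 s = 4.46688×10^8 s: μ = 4π²r³/T² = 1.32549×10^11 km³/s².
In km: r₁ = 1.18 × 1.496×10^8 = 1.76528×10^8 km; r₂ = 5.85 × 1.496×10^8 = 8.7516×10^8 km.
The Hohmann ellipse has a_t = (r₁ + r₂)/2 = 5.25844×10^8 km.
Transfer time t = π√(a_t³/μ) = 1.0405×10^8 s.
The target's mean motion on its circular orbit is ω₂ = √(μ/r₂³) = 1.4062×10^-8 rad/s.
Angle swept by the target during transfer: ω₂·t = 1.4632 rad = 83.84°.
Arrival is 180° from departure on the ellipse, so φ = 180° − 83.84° = 96.2°.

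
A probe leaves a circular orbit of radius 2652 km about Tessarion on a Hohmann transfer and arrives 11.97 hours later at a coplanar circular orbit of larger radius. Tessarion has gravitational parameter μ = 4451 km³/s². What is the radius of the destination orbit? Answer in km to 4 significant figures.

Transfer time t = 11.97 hours = 43092 s, and t = π√(a_t³/μ).
So a_t = (μ t²/π²)^(1/3) = (4451 × (43092)² / π²)^(1/3) = 9425.8 km.
Since a_t = (r₁ + r₂)/2, r₂ = 2a_t − r₁ = 2×9425.8 − 2652 = 16199.6 km.

r₂ = 16200 km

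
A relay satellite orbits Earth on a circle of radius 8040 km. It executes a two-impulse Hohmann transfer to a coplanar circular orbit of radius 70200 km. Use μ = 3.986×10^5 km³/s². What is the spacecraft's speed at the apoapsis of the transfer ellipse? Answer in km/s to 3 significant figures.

Transfer-ellipse semi-major axis a_t = (r₁ + r₂)/2 = (8040 + 70200)/2 = 39120 km.
The apoapsis of the transfer ellipse is at r = 70200 km.
Vis-viva: v = √[μ(2/r − 1/a_t)] = √[3.986×10^5 × (2/70200 − 1/39120)] = 1.080 km/s.

v = 1.08 km/s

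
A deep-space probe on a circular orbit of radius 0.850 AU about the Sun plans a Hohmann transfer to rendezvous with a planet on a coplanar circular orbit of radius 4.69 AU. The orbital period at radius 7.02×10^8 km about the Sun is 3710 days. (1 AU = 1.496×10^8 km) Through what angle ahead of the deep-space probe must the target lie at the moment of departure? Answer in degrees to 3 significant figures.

From Kepler's third law T² = 4π²r³/μ at r = 7.02×10^8 km, T = 3710 days = 3710 × 86400 s = 3.20544×10^8 s: μ = 4π²r³/T² = 1.32922×10^11 km³/s².
In km: r₁ = 0.850 × 1.496×10^8 = 1.2716×10^8 km; r₂ = 4.69 × 1.496×10^8 = 7.01624×10^8 km.
Transfer-ellipse semi-major axis a_t = (r₁ + r₂)/2 = (1.2716×10^8 + 7.01624×10^8)/2 = 4.14392×10^8 km.
The half-period of the transfer ellipse is t = π√(a_t³/μ) = 7.269×10^7 s.
Target angular speed ω₂ = √(μ/r₂³) = 1.962×10^-8 rad/s.
Angle swept by the target during transfer: ω₂·t = 1.426 rad = 81.70°.
Arrival is 180° from departure on the ellipse, so φ = 180° − 81.70° = 98.3°.

φ = 98.3°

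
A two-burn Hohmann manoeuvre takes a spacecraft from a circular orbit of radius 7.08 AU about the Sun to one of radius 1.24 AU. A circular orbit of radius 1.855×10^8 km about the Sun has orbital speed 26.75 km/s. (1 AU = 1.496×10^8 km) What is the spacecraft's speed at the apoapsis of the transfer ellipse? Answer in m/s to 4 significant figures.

v = 6112 m/s

From the circular-orbit relation v² = μ/r at r = 1.855×10^8 km: μ = v²r = (26.75)² × 1.855×10^8 = 1.32737×10^11 km³/s².
In km: r₁ = 7.08 × 1.496×10^8 = 1.059168×10^9 km; r₂ = 1.24 × 1.496×10^8 = 1.85504×10^8 km.
Transfer-ellipse semi-major axis a_t = (r₁ + r₂)/2 = (1.059168×10^9 + 1.85504×10^8)/2 = 6.22336×10^8 km.
At apoapsis, r = 1.059168×10^9 km.
From the vis-viva equation, v = √[μ(2/r − 1/a_t)] = 6.112 km/s.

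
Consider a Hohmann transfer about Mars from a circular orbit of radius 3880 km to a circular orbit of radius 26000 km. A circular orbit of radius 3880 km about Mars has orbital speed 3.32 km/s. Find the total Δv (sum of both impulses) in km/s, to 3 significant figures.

From the circular-orbit relation v² = μ/r at r = 3880 km: μ = v²r = (3.32)² × 3880 = 42766.9 km³/s².
The Hohmann ellipse has a_t = (r₁ + r₂)/2 = 14940 km.
At r₁ the circular-orbit speed is v₁ = √(μ/r₁) = 3.320 km/s.
On the transfer ellipse at r₁, v² = μ(2/r − 1/a) gives v_p = √[μ(2/r₁ − 1/a_t)] = 4.380 km/s.
First burn Δv₁ = |v_p − v₁| = 1.060 km/s.
Circular speed at r₂: v₂ = √(μ/r₂) = 1.2825 km/s.
Transfer-orbit speed at r₂: v_a = √[μ(2/r₂ − 1/a_t)] = 0.65359 km/s.
Second burn Δv₂ = |v₂ − v_a| = 0.6289 km/s.
Total Δv = Δv₁ + Δv₂ = 1.689 km/s.

Δv = 1.69 km/s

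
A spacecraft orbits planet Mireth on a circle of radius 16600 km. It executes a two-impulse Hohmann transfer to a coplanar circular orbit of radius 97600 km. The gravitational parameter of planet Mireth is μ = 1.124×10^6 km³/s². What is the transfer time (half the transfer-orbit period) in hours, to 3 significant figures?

Transfer-ellipse semi-major axis a_t = (r₁ + r₂)/2 = (16600 + 97600)/2 = 57100 km.
Half the transfer-orbit period gives t = π√(a_t³/μ) = 40430 s.
Converting: 40430 s ÷ 3600 s/hour = 11.2 hours.

t = 11.2 hours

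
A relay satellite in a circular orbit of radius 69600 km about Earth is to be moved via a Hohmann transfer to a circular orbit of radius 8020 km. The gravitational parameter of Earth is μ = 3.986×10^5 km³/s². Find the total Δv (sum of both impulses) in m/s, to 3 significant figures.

Δv = 3700 m/s

The Hohmann ellipse has a_t = (r₁ + r₂)/2 = 38810 km.
Circular speed at r₁: v₁ = √(μ/r₁) = √(3.986×10^5/69600) = 2.393 km/s.
Transfer-orbit speed at r₁ (vis-viva equation): v_a = √[μ(2/r₁ − 1/a_t)] = 1.088 km/s.
First burn Δv₁ = |v_a − v₁| = 1.305 km/s.
At r₂, v₂ = √(μ/r₂) = 7.050 km/s.
Transfer-orbit speed at r₂: v_p = √[μ(2/r₂ − 1/a_t)] = 9.441 km/s.
Second burn Δv₂ = |v₂ − v_p| = 2.391 km/s.
Total Δv = Δv₁ + Δv₂ = 3.696 km/s.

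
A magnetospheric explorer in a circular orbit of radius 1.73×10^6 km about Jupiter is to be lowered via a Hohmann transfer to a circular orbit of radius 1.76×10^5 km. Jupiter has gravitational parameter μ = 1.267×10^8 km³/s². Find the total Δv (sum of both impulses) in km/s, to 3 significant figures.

Δv = 14.2 km/s

Semi-major axis of the transfer orbit: a_t = (1.730×10^6 + 1.760×10^5)/2 = 9.530×10^5 km.
Circular speed at r₁: v₁ = √(μ/r₁) = √(1.267×10^8/1.730×10^6) = 8.558 km/s.
Transfer-orbit speed at r₁ (vis-viva equation): v_a = √[μ(2/r₁ − 1/a_t)] = 3.678 km/s.
First burn Δv₁ = |v_a − v₁| = 4.880 km/s.
Circular speed at r₂: v₂ = √(μ/r₂) = 26.831 km/s.
Transfer-orbit speed at r₂: v_p = √[μ(2/r₂ − 1/a_t)] = 36.150 km/s.
Second burn Δv₂ = |v₂ − v_p| = 9.319 km/s.
Δv = Δv₁ + Δv₂ = 4.880 + 9.319 = 14.20 km/s.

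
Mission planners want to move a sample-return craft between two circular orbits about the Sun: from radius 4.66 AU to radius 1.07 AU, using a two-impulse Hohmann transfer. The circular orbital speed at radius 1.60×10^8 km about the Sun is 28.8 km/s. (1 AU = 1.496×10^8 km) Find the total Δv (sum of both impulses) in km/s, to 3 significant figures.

Δv = 13.3 km/s

From the circular-orbit relation v² = μ/r at r = 1.60×10^8 km: μ = v²r = (28.8)² × 1.60×10^8 = 1.32710×10^11 km³/s².
In km: r₁ = 4.66 × 1.496×10^8 = 6.97136×10^8 km; r₂ = 1.07 × 1.496×10^8 = 1.60072×10^8 km.
Semi-major axis of the transfer orbit: a_t = (6.97136×10^8 + 1.60072×10^8)/2 = 4.28604×10^8 km.
Circular speed at r₁: v₁ = √(μ/r₁) = √(1.32710×10^11/6.97136×10^8) = 13.797 km/s.
Transfer-orbit speed at r₁ (v² = μ(2/r − 1/a)): v_a = √[μ(2/r₁ − 1/a_t)] = 8.4319 km/s.
First burn Δv₁ = |v_a − v₁| = 5.365 km/s.
Circular speed at r₂: v₂ = √(μ/r₂) = 28.794 km/s.
Transfer-orbit speed at r₂: v_p = √[μ(2/r₂ − 1/a_t)] = 36.722 km/s.
Second burn Δv₂ = |v₂ − v_p| = 7.928 km/s.
Δv = Δv₁ + Δv₂ = 5.365 + 7.928 = 13.29 km/s.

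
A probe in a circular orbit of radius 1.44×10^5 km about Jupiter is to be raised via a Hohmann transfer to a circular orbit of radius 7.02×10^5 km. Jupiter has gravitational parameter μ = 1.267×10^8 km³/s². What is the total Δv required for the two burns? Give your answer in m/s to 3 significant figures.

Semi-major axis of the transfer orbit: a_t = (1.440×10^5 + 7.020×10^5)/2 = 4.230×10^5 km.
At r₁ the circular-orbit speed is v₁ = √(μ/r₁) = 29.66 km/s.
On the transfer ellipse at r₁, vis-viva equation gives v_p = √[μ(2/r₁ − 1/a_t)] = 38.21 km/s.
First burn Δv₁ = |v_p − v₁| = 8.550 km/s.
Circular speed at r₂: v₂ = √(μ/r₂) = 13.4344 km/s.
Transfer-orbit speed at r₂: v_a = √[μ(2/r₂ − 1/a_t)] = 7.83846 km/s.
Second burn Δv₂ = |v₂ − v_a| = 5.596 km/s.
Total Δv = Δv₁ + Δv₂ = 14.15 km/s.

Δv = 14100 m/s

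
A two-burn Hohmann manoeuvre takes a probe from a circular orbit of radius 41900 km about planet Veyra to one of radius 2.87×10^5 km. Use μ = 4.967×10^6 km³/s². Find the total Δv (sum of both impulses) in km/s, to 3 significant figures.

Transfer-ellipse semi-major axis a_t = (r₁ + r₂)/2 = (41900 + 2.870×10^5)/2 = 1.6445×10^5 km.
Circular speed at r₁: v₁ = √(μ/r₁) = √(4.967×10^6/41900) = 10.8878 km/s.
Transfer-orbit speed at r₁ (vis-viva): v_p = √[μ(2/r₁ − 1/a_t)] = 14.3835 km/s.
First burn Δv₁ = |v_p − v₁| = 3.496 km/s.
Circular speed at r₂: v₂ = √(μ/r₂) = 4.160 km/s.
Transfer-orbit speed at r₂: v_a = √[μ(2/r₂ − 1/a_t)] = 2.100 km/s.
Second burn Δv₂ = |v₂ − v_a| = 2.060 km/s.
Total Δv = Δv₁ + Δv₂ = 5.556 km/s.

Δv = 5.56 km/s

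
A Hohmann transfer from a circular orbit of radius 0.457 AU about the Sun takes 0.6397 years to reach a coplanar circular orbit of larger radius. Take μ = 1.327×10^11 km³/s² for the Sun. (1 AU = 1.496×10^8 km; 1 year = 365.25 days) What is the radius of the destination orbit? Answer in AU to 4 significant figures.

In km: r₁ = 0.457 × 1.496×10^8 = 6.83672×10^7 km.
Transfer time t = 0.6397 years × 365.25 × 86400 s = 2.018739672×10^7 s, and t = π√(a_t³/μ).
So a_t = (μ t²/π²)^(1/3) = (1.327×10^11 × (2.018739672×10^7)² / π²)^(1/3) = 1.7630×10^8 km.
Since a_t = (r₁ + r₂)/2, r₂ = 2a_t − r₁ = 2×1.7630×10^8 − 6.83672×10^7 = 2.842328×10^8 km.
In AU: r₂ = 2.842328×10^8 / 1.496×10^8 = 1.900 AU.

r₂ = 1.900 AU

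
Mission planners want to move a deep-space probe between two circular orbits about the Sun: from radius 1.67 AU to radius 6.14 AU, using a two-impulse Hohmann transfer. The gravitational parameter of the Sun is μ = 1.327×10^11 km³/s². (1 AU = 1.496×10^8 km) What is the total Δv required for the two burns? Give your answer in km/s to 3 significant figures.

Δv = 10.0 km/s

In km: r₁ = 1.67 × 1.496×10^8 = 2.49832×10^8 km; r₂ = 6.14 × 1.496×10^8 = 9.18544×10^8 km.
Semi-major axis of the transfer orbit: a_t = (2.49832×10^8 + 9.18544×10^8)/2 = 5.84188×10^8 km.
Circular speed at r₁: v₁ = √(μ/r₁) = √(1.327×10^11/2.49832×10^8) = 23.047 km/s.
Transfer-orbit speed at r₁ (vis-viva equation): v_p = √[μ(2/r₁ − 1/a_t)] = 28.899 km/s.
First burn Δv₁ = |v_p − v₁| = 5.852 km/s.
Circular speed at r₂: v₂ = √(μ/r₂) = 12.019 km/s.
Transfer-orbit speed at r₂: v_a = √[μ(2/r₂ − 1/a_t)] = 7.8602 km/s.
Second burn Δv₂ = |v₂ − v_a| = 4.159 km/s.
Total Δv = Δv₁ + Δv₂ = 10.01 km/s.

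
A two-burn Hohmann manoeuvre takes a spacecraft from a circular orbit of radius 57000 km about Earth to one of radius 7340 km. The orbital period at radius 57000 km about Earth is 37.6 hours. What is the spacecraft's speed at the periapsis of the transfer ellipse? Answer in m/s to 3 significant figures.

v = 9810 m/s

From Kepler's third law T² = 4π²r³/μ at r = 57000 km, T = 37.6 hours = 37.6 × 3600 s = 1.3536×10^5 s: μ = 4π²r³/T² = 3.99028×10^5 km³/s².
The Hohmann ellipse has a_t = (r₁ + r₂)/2 = 32170 km.
The periapsis of the transfer ellipse is at r = 7340 km.
Vis-viva: v = √[μ(2/r − 1/a_t)] = √[3.99028×10^5 × (2/7340 − 1/32170)] = 9.814 km/s.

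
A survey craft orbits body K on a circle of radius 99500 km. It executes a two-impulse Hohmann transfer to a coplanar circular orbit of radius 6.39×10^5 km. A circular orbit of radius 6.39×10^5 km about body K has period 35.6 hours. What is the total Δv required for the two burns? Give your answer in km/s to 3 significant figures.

From Kepler's third law T² = 4π²r³/μ at r = 6.39×10^5 km, T = 35.6 hours = 35.6 × 3600 s = 1.2816×10^5 s: μ = 4π²r³/T² = 6.27130×10^8 km³/s².
The Hohmann ellipse has a_t = (r₁ + r₂)/2 = 3.6925×10^5 km.
Circular speed at r₁: v₁ = √(μ/r₁) = √(6.27130×10^8/99500) = 79.39024 km/s.
Transfer-orbit speed at r₁ (v² = μ(2/r − 1/a)): v_p = √[μ(2/r₁ − 1/a_t)] = 104.4377 km/s.
First burn Δv₁ = |v_p − v₁| = 25.047 km/s.
At r₂, v₂ = √(μ/r₂) = 31.32768 km/s.
Transfer-orbit speed at r₂: v_a = √[μ(2/r₂ − 1/a_t)] = 16.26221 km/s.
Second burn Δv₂ = |v₂ − v_a| = 15.065 km/s.
Total Δv = Δv₁ + Δv₂ = 40.11 km/s.

Δv = 40.1 km/s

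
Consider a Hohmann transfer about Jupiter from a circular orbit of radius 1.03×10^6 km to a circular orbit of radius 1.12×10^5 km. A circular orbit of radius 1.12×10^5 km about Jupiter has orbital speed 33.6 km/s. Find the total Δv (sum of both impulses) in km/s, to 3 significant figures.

From the circular-orbit relation v² = μ/r at r = 1.12×10^5 km: μ = v²r = (33.6)² × 1.12×10^5 = 1.26444×10^8 km³/s².
Transfer-ellipse semi-major axis a_t = (r₁ + r₂)/2 = (1.030×10^6 + 1.120×10^5)/2 = 5.710×10^5 km.
Circular speed at r₁: v₁ = √(μ/r₁) = √(1.26444×10^8/1.030×10^6) = 11.08 km/s.
On the transfer ellipse at r₁, v² = μ(2/r − 1/a) gives v_a = √[μ(2/r₁ − 1/a_t)] = 4.907 km/s.
First burn Δv₁ = |v_a − v₁| = 6.173 km/s.
Circular speed at r₂: v₂ = √(μ/r₂) = 33.60 km/s.
Transfer-orbit speed at r₂: v_p = √[μ(2/r₂ − 1/a_t)] = 45.13 km/s.
Second burn Δv₂ = |v₂ − v_p| = 11.53 km/s.
Δv = Δv₁ + Δv₂ = 6.173 + 11.53 = 17.70 km/s.

Δv = 17.7 km/s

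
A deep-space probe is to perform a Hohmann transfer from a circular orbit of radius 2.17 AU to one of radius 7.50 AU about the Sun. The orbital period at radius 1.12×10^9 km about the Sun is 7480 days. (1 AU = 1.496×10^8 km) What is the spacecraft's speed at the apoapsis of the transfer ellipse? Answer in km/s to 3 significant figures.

From Kepler's third law T² = 4π²r³/μ at r = 1.12×10^9 km, T = 7480 days = 7480 × 86400 s = 6.46272×10^8 s: μ = 4π²r³/T² = 1.32795×10^11 km³/s².
In km: r₁ = 2.17 × 1.496×10^8 = 3.24632×10^8 km; r₂ = 7.50 × 1.496×10^8 = 1.122×10^9 km.
Transfer-ellipse semi-major axis a_t = (r₁ + r₂)/2 = (3.24632×10^8 + 1.122×10^9)/2 = 7.23316×10^8 km.
At apoapsis, r = 1.122×10^9 km.
Applying v² = μ(2/r − 1/a_t): v = 7.288 km/s.

v = 7.29 km/s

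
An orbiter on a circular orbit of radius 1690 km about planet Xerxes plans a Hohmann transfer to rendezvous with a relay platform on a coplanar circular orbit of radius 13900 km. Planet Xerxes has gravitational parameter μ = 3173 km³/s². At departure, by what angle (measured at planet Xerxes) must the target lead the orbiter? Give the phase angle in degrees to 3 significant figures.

φ = 104°

Semi-major axis of the transfer orbit: a_t = (1690 + 13900)/2 = 7795 km.
The half-period of the transfer ellipse is t = π√(a_t³/μ) = 38383 s.
Target angular speed ω₂ = √(μ/r₂³) = 3.4373×10^-5 rad/s.
Angle swept by the target during transfer: ω₂·t = 1.3193 rad = 75.59°.
The orbiter traverses 180° on the transfer ellipse, so the target must lead by 180° − 75.59° = 104°.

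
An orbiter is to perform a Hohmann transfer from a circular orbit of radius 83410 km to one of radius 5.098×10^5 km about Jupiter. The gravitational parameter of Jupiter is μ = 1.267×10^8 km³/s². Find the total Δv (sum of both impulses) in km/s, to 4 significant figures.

Δv = 19.53 km/s

Semi-major axis of the transfer orbit: a_t = (83410 + 5.098×10^5)/2 = 2.96605×10^5 km.
Circular speed at r₁: v₁ = √(μ/r₁) = √(1.267×10^8/83410) = 38.974 km/s.
Transfer-orbit speed at r₁ (vis-viva): v_p = √[μ(2/r₁ − 1/a_t)] = 51.096 km/s.
First burn Δv₁ = |v_p − v₁| = 12.122 km/s.
Circular speed at r₂: v₂ = √(μ/r₂) = 15.7648 km/s.
Transfer-orbit speed at r₂: v_a = √[μ(2/r₂ − 1/a_t)] = 8.36004 km/s.
Second burn Δv₂ = |v₂ − v_a| = 7.4048 km/s.
Total Δv = Δv₁ + Δv₂ = 19.53 km/s.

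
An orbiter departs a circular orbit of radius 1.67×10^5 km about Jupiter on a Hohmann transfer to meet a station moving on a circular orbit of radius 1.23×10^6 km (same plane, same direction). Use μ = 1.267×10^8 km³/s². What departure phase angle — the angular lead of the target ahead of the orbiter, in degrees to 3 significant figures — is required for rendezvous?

Transfer-ellipse semi-major axis a_t = (r₁ + r₂)/2 = (1.670×10^5 + 1.230×10^6)/2 = 6.985×10^5 km.
The half-period of the transfer ellipse is t = π√(a_t³/μ) = 1.6293×10^5 s.
Target angular speed ω₂ = √(μ/r₂³) = 8.2515×10^-6 rad/s.
Angle swept by the target during transfer: ω₂·t = 1.3444 rad = 77.03°.
Arrival is 180° from departure on the ellipse, so φ = 180° − 77.03° = 103°.

φ = 103°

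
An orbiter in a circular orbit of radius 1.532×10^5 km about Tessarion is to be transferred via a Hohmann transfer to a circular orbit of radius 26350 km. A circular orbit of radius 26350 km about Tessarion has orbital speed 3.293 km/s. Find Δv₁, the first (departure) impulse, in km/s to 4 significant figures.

Δv₁ = 0.6258 km/s

From the circular-orbit relation v² = μ/r at r = 26350 km: μ = v²r = (3.293)² × 26350 = 2.85735×10^5 km³/s².
Transfer-ellipse semi-major axis a_t = (r₁ + r₂)/2 = (1.532×10^5 + 26350)/2 = 89775 km.
On the circular orbit at r = 1.532×10^5 km, v_c = √(μ/r) = 1.3657 km/s.
Vis-viva on the transfer ellipse at r = 1.532×10^5 km gives v_t = √[μ(2/r − 1/a_t)] = 0.73989 km/s.
Δv₁ = |v_t − v_c| = |0.73989 − 1.3657| = 0.6258 km/s.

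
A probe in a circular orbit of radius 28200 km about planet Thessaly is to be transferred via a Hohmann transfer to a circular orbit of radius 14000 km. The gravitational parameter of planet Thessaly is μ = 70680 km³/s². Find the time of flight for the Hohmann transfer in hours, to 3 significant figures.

t = 10.1 hours

Semi-major axis of the transfer orbit: a_t = (28200 + 14000)/2 = 21100 km.
By Kepler's third law the transfer-orbit period is T = 2π√(a_t³/μ), so t = T/2 = 36220 s.
Converting: 36220 s ÷ 3600 s/hour = 10.1 hours.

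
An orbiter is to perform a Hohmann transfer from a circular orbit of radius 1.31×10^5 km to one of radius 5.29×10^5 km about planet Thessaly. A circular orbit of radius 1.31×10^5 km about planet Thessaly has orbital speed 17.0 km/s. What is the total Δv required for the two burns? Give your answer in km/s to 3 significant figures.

Δv = 7.65 km/s

From the circular-orbit relation v² = μ/r at r = 1.31×10^5 km: μ = v²r = (17.0)² × 1.31×10^5 = 3.78590×10^7 km³/s².
Transfer-ellipse semi-major axis a_t = (r₁ + r₂)/2 = (1.310×10^5 + 5.290×10^5)/2 = 3.300×10^5 km.
At r₁ the circular-orbit speed is v₁ = √(μ/r₁) = 17.0000 km/s.
Transfer-orbit speed at r₁ (vis-viva): v_p = √[μ(2/r₁ − 1/a_t)] = 21.5238 km/s.
First burn Δv₁ = |v_p − v₁| = 4.5238 km/s.
Circular speed at r₂: v₂ = √(μ/r₂) = 8.4597 km/s.
Transfer-orbit speed at r₂: v_a = √[μ(2/r₂ − 1/a_t)] = 5.3301 km/s.
Second burn Δv₂ = |v₂ − v_a| = 3.1296 km/s.
Δv = Δv₁ + Δv₂ = 4.5238 + 3.1296 = 7.653 km/s.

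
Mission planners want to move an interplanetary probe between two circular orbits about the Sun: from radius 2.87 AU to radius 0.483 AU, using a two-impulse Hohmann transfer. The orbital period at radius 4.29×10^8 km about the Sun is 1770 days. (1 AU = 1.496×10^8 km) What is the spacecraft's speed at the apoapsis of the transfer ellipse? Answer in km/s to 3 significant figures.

v = 9.46 km/s

From Kepler's third law T² = 4π²r³/μ at r = 4.29×10^8 km, T = 1770 days = 1770 × 86400 s = 1.52928×10^8 s: μ = 4π²r³/T² = 1.33278×10^11 km³/s².
In km: r₁ = 2.87 × 1.496×10^8 = 4.29352×10^8 km; r₂ = 0.483 × 1.496×10^8 = 7.22568×10^7 km.
Transfer-ellipse semi-major axis a_t = (r₁ + r₂)/2 = (4.29352×10^8 + 7.22568×10^7)/2 = 2.508044×10^8 km.
The apoapsis of the transfer ellipse is at r = 4.29352×10^8 km.
Applying v² = μ(2/r − 1/a_t): v = 9.457 km/s.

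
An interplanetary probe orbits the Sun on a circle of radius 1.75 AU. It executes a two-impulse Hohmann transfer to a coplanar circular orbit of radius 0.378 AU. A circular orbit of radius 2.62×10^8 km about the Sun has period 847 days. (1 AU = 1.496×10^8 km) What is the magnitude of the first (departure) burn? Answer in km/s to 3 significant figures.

Δv₁ = 9.09 km/s

From Kepler's third law T² = 4π²r³/μ at r = 2.62×10^8 km, T = 847 days = 847 × 86400 s = 7.31808×10^7 s: μ = 4π²r³/T² = 1.32577×10^11 km³/s².
In km: r₁ = 1.75 × 1.496×10^8 = 2.618×10^8 km; r₂ = 0.378 × 1.496×10^8 = 5.65488×10^7 km.
The Hohmann ellipse has a_t = (r₁ + r₂)/2 = 1.591744×10^8 km.
Circular speed at r = 2.618×10^8 km: v_c = √(μ/r) = 22.50349 km/s.
Vis-viva on the transfer ellipse at r = 2.618×10^8 km gives v_t = √[μ(2/r − 1/a_t)] = 13.41297 km/s.
Δv₁ = |v_t − v_c| = |13.41297 − 22.50349| = 9.091 km/s.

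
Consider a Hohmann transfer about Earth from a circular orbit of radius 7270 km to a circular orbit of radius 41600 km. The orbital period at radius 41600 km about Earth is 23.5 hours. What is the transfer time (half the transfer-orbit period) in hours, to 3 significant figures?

t = 5.29 hours

From Kepler's third law T² = 4π²r³/μ at r = 41600 km, T = 23.5 hours = 23.5 × 3600 s = 84600 s: μ = 4π²r³/T² = 3.97099×10^5 km³/s².
Transfer-ellipse semi-major axis a_t = (r₁ + r₂)/2 = (7270 + 41600)/2 = 24435 km.
By Kepler's third law the transfer-orbit period is T = 2π√(a_t³/μ), so t = T/2 = 19040 s.
Converting: 19040 s ÷ 3600 s/hour = 5.29 hours.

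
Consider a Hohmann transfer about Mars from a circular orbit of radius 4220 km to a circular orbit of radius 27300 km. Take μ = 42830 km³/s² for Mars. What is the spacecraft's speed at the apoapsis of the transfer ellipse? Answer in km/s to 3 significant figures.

v = 0.648 km/s

Semi-major axis of the transfer orbit: a_t = (4220 + 27300)/2 = 15760 km.
At apoapsis, r = 27300 km.
Vis-viva: v = √[μ(2/r − 1/a_t)] = √[42830 × (2/27300 − 1/15760)] = 0.6481 km/s.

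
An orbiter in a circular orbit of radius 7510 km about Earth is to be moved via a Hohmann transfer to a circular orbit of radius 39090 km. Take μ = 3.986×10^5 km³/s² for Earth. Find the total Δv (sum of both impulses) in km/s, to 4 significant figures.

Transfer-ellipse semi-major axis a_t = (r₁ + r₂)/2 = (7510 + 39090)/2 = 23300 km.
At r₁ the circular-orbit speed is v₁ = √(μ/r₁) = 7.285 km/s.
Transfer-orbit speed at r₁ (vis-viva): v_p = √[μ(2/r₁ − 1/a_t)] = 9.436 km/s.
First burn Δv₁ = |v_p − v₁| = 2.151 km/s.
At r₂, v₂ = √(μ/r₂) = 3.193 km/s.
Transfer-orbit speed at r₂: v_a = √[μ(2/r₂ − 1/a_t)] = 1.813 km/s.
Second burn Δv₂ = |v₂ − v_a| = 1.380 km/s.
Total Δv = Δv₁ + Δv₂ = 3.531 km/s.

Δv = 3.531 km/s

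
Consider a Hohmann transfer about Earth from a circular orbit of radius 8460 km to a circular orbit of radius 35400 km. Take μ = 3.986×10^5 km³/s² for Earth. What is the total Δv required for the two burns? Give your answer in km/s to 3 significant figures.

Δv = 3.13 km/s

Semi-major axis of the transfer orbit: a_t = (8460 + 35400)/2 = 21930 km.
Circular speed at r₁: v₁ = √(μ/r₁) = √(3.986×10^5/8460) = 6.864 km/s.
On the transfer ellipse at r₁, v² = μ(2/r − 1/a) gives v_p = √[μ(2/r₁ − 1/a_t)] = 8.721 km/s.
First burn Δv₁ = |v_p − v₁| = 1.857 km/s.
At r₂, v₂ = √(μ/r₂) = 3.3556 km/s.
Transfer-orbit speed at r₂: v_a = √[μ(2/r₂ − 1/a_t)] = 2.0842 km/s.
Second burn Δv₂ = |v₂ − v_a| = 1.271 km/s.
Total Δv = Δv₁ + Δv₂ = 3.128 km/s.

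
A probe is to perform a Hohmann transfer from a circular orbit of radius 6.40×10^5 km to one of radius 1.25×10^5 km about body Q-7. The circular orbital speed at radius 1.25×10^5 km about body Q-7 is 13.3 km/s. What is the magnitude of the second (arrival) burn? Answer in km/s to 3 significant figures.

From the circular-orbit relation v² = μ/r at r = 1.25×10^5 km: μ = v²r = (13.3)² × 1.25×10^5 = 2.21112×10^7 km³/s².
Transfer-ellipse semi-major axis a_t = (r₁ + r₂)/2 = (6.400×10^5 + 1.250×10^5)/2 = 3.825×10^5 km.
On the circular orbit at r = 1.250×10^5 km, v_c = √(μ/r) = 13.300 km/s.
Vis-viva on the transfer ellipse at r = 1.250×10^5 km gives v_t = √[μ(2/r − 1/a_t)] = 17.204 km/s.
Δv₂ = |v_t − v_c| = |17.204 − 13.300| = 3.904 km/s.

Δv₂ = 3.90 km/s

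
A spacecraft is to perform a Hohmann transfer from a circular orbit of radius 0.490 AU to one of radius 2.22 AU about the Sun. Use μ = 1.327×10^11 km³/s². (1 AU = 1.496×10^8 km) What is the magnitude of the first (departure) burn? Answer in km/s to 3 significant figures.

Δv₁ = 11.9 km/s

In km: r₁ = 0.490 × 1.496×10^8 = 7.3304×10^7 km; r₂ = 2.22 × 1.496×10^8 = 3.32112×10^8 km.
Semi-major axis of the transfer orbit: a_t = (7.3304×10^7 + 3.32112×10^8)/2 = 2.02708×10^8 km.
On the circular orbit at r = 7.3304×10^7 km, v_c = √(μ/r) = 42.55 km/s.
Vis-viva on the transfer ellipse at r = 7.3304×10^7 km gives v_t = √[μ(2/r − 1/a_t)] = 54.46 km/s.
Δv₁ = |v_t − v_c| = |54.46 − 42.55| = 11.91 km/s.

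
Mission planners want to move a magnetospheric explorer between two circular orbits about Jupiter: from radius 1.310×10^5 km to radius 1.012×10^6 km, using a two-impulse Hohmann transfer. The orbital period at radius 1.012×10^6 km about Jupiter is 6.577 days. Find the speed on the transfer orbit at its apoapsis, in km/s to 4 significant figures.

v = 5.357 km/s

From Kepler's third law T² = 4π²r³/μ at r = 1.012×10^6 km, T = 6.577 days = 6.577 × 86400 s = 5.682528×10^5 s: μ = 4π²r³/T² = 1.26712×10^8 km³/s².
The Hohmann ellipse has a_t = (r₁ + r₂)/2 = 5.715×10^5 km.
The apoapsis of the transfer ellipse is at r = 1.012×10^6 km.
From the vis-viva equation, v = √[μ(2/r − 1/a_t)] = 5.357 km/s.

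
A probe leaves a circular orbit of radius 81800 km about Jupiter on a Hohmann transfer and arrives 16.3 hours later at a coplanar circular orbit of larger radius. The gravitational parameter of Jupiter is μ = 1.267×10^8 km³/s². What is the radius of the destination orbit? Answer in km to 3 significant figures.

Transfer time t = 16.3 hours = 58680 s, and t = π√(a_t³/μ).
So a_t = (μ t²/π²)^(1/3) = (1.267×10^8 × (58680)² / π²)^(1/3) = 3.5358×10^5 km.
Since a_t = (r₁ + r₂)/2, r₂ = 2a_t − r₁ = 2×3.5358×10^5 − 81800 = 6.2536×10^5 km.

r₂ = 6.25×10^5 km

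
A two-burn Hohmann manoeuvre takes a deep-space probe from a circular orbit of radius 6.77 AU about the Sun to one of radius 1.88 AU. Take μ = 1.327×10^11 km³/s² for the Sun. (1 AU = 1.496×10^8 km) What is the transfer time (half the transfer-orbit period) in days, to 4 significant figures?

In km: r₁ = 6.77 × 1.496×10^8 = 1.012792×10^9 km; r₂ = 1.88 × 1.496×10^8 = 2.81248×10^8 km.
The Hohmann ellipse has a_t = (r₁ + r₂)/2 = 6.4702×10^8 km.
By Kepler's third law the transfer-orbit period is T = 2π√(a_t³/μ), so t = T/2 = 1.4194×10^8 s.
Converting: 1.4194×10^8 s ÷ 86400 s/day = 1643 days.

t = 1643 days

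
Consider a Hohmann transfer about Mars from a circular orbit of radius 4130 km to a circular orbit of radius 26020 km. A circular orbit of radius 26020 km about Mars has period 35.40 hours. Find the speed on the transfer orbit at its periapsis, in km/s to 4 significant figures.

From Kepler's third law T² = 4π²r³/μ at r = 26020 km, T = 35.40 hours = 35.40 × 3600 s = 1.2744×10^5 s: μ = 4π²r³/T² = 42822.3 km³/s².
Semi-major axis of the transfer orbit: a_t = (4130 + 26020)/2 = 15075 km.
At periapsis, r = 4130 km.
Applying v² = μ(2/r − 1/a_t): v = 4.230 km/s.

v = 4.230 km/s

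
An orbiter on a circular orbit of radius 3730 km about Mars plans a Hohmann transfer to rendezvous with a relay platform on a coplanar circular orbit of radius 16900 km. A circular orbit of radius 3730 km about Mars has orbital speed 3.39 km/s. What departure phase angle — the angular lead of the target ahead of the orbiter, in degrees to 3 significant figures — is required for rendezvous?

φ = 94.2°

From the circular-orbit relation v² = μ/r at r = 3730 km: μ = v²r = (3.39)² × 3730 = 42865.5 km³/s².
The Hohmann ellipse has a_t = (r₁ + r₂)/2 = 10315 km.
Transfer time t = π√(a_t³/μ) = 15900 s.
Target angular speed ω₂ = √(μ/r₂³) = 9.424×10^-5 rad/s.
Angle swept by the target during transfer: ω₂·t = 1.498 rad = 85.83°.
The orbiter traverses 180° on the transfer ellipse, so the target must lead by 180° − 85.83° = 94.2°.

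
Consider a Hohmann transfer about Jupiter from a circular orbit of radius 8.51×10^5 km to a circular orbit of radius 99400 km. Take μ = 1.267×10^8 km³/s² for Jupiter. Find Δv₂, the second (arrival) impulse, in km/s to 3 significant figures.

Semi-major axis of the transfer orbit: a_t = (8.510×10^5 + 99400)/2 = 4.752×10^5 km.
On the circular orbit at r = 99400 km, v_c = √(μ/r) = 35.70 km/s.
Transfer-orbit speed at the same r (vis-viva, a = a_t): v_t = √[μ(2/r − 1/a_t)] = 47.78 km/s.
Δv₂ = |v_t − v_c| = |47.78 − 35.70| = 12.08 km/s.

Δv₂ = 12.1 km/s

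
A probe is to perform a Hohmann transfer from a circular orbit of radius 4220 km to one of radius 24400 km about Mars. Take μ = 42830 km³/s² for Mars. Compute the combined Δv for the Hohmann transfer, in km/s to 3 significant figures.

Δv = 1.58 km/s

The Hohmann ellipse has a_t = (r₁ + r₂)/2 = 14310 km.
Circular speed at r₁: v₁ = √(μ/r₁) = √(42830/4220) = 3.1858 km/s.
Transfer-orbit speed at r₁ (vis-viva): v_p = √[μ(2/r₁ − 1/a_t)] = 4.1600 km/s.
First burn Δv₁ = |v_p − v₁| = 0.9742 km/s.
At r₂, v₂ = √(μ/r₂) = 1.3249 km/s.
Transfer-orbit speed at r₂: v_a = √[μ(2/r₂ − 1/a_t)] = 0.71947 km/s.
Second burn Δv₂ = |v₂ − v_a| = 0.6054 km/s.
Δv = Δv₁ + Δv₂ = 0.9742 + 0.6054 = 1.580 km/s.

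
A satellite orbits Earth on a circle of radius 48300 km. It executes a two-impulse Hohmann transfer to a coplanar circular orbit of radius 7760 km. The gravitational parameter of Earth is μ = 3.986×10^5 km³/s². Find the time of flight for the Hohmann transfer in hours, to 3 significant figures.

t = 6.49 hours

Transfer-ellipse semi-major axis a_t = (r₁ + r₂)/2 = (48300 + 7760)/2 = 28030 km.
Half the transfer-orbit period gives t = π√(a_t³/μ) = 23350 s.
Converting: 23350 s ÷ 3600 s/hour = 6.49 hours.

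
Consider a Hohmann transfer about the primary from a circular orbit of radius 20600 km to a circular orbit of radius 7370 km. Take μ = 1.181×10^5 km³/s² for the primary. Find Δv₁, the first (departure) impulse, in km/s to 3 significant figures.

Δv₁ = 0.656 km/s

Semi-major axis of the transfer orbit: a_t = (20600 + 7370)/2 = 13985 km.
Circular speed at r = 20600 km: v_c = √(μ/r) = 2.3944 km/s.
Transfer-orbit speed at the same r (vis-viva, a = a_t): v_t = √[μ(2/r − 1/a_t)] = 1.7382 km/s.
Δv₁ = |v_t − v_c| = |1.7382 − 2.3944| = 0.6562 km/s.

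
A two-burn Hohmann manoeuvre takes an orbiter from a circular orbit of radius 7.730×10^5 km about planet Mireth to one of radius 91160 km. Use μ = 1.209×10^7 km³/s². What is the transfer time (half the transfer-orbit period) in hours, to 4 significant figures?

The Hohmann ellipse has a_t = (r₁ + r₂)/2 = 4.3208×10^5 km.
By Kepler's third law the transfer-orbit period is T = 2π√(a_t³/μ), so t = T/2 = 2.566×10^5 s.
Converting: 2.566×10^5 s ÷ 3600 s/hour = 71.28 hours.

t = 71.28 hours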